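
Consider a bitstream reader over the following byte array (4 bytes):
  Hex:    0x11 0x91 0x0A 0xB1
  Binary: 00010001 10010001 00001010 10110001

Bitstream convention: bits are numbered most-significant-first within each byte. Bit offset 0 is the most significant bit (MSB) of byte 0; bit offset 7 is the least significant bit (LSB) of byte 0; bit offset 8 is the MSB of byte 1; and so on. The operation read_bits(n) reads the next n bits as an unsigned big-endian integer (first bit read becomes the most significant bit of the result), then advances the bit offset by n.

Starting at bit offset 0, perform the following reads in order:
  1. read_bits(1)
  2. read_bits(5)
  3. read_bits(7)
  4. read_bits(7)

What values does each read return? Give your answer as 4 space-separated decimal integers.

Read 1: bits[0:1] width=1 -> value=0 (bin 0); offset now 1 = byte 0 bit 1; 31 bits remain
Read 2: bits[1:6] width=5 -> value=4 (bin 00100); offset now 6 = byte 0 bit 6; 26 bits remain
Read 3: bits[6:13] width=7 -> value=50 (bin 0110010); offset now 13 = byte 1 bit 5; 19 bits remain
Read 4: bits[13:20] width=7 -> value=16 (bin 0010000); offset now 20 = byte 2 bit 4; 12 bits remain

Answer: 0 4 50 16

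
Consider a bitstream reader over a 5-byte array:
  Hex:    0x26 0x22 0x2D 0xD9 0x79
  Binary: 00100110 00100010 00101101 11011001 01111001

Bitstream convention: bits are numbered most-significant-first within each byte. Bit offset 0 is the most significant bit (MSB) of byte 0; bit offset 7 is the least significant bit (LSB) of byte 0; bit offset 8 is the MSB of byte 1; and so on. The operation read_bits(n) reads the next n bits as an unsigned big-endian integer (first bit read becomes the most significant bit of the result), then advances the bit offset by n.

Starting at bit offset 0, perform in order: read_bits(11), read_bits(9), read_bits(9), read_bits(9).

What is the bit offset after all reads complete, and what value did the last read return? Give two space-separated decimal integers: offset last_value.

Read 1: bits[0:11] width=11 -> value=305 (bin 00100110001); offset now 11 = byte 1 bit 3; 29 bits remain
Read 2: bits[11:20] width=9 -> value=34 (bin 000100010); offset now 20 = byte 2 bit 4; 20 bits remain
Read 3: bits[20:29] width=9 -> value=443 (bin 110111011); offset now 29 = byte 3 bit 5; 11 bits remain
Read 4: bits[29:38] width=9 -> value=94 (bin 001011110); offset now 38 = byte 4 bit 6; 2 bits remain

Answer: 38 94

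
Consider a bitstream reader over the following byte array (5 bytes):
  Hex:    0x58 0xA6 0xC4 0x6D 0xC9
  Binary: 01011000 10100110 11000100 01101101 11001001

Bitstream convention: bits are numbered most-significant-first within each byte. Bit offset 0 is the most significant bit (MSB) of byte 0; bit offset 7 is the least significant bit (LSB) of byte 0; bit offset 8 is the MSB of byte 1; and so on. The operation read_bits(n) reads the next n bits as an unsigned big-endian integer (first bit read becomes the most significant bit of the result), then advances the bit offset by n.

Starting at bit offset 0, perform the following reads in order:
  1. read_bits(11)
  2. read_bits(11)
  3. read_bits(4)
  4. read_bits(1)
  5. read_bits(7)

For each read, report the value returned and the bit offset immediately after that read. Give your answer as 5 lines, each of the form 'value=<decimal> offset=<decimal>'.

Answer: value=709 offset=11
value=433 offset=22
value=1 offset=26
value=1 offset=27
value=55 offset=34

Derivation:
Read 1: bits[0:11] width=11 -> value=709 (bin 01011000101); offset now 11 = byte 1 bit 3; 29 bits remain
Read 2: bits[11:22] width=11 -> value=433 (bin 00110110001); offset now 22 = byte 2 bit 6; 18 bits remain
Read 3: bits[22:26] width=4 -> value=1 (bin 0001); offset now 26 = byte 3 bit 2; 14 bits remain
Read 4: bits[26:27] width=1 -> value=1 (bin 1); offset now 27 = byte 3 bit 3; 13 bits remain
Read 5: bits[27:34] width=7 -> value=55 (bin 0110111); offset now 34 = byte 4 bit 2; 6 bits remain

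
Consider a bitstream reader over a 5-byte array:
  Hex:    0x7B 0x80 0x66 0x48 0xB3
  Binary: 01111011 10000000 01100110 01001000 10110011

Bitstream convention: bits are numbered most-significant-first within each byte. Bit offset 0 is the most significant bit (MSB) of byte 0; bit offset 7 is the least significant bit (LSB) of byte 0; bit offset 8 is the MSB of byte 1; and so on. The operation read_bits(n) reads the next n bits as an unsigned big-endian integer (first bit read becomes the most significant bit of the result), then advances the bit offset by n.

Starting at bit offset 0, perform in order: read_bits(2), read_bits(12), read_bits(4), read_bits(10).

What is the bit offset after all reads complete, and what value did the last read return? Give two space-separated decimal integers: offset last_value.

Answer: 28 612

Derivation:
Read 1: bits[0:2] width=2 -> value=1 (bin 01); offset now 2 = byte 0 bit 2; 38 bits remain
Read 2: bits[2:14] width=12 -> value=3808 (bin 111011100000); offset now 14 = byte 1 bit 6; 26 bits remain
Read 3: bits[14:18] width=4 -> value=1 (bin 0001); offset now 18 = byte 2 bit 2; 22 bits remain
Read 4: bits[18:28] width=10 -> value=612 (bin 1001100100); offset now 28 = byte 3 bit 4; 12 bits remain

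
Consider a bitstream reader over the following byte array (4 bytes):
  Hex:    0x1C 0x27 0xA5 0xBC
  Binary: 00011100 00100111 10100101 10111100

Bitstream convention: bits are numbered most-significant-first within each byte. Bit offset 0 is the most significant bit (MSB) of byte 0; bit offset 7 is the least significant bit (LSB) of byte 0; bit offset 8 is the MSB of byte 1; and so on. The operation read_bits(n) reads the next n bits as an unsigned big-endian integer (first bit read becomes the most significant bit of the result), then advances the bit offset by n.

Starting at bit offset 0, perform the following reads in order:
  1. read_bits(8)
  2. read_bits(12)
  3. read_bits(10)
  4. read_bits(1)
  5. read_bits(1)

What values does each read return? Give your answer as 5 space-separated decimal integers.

Read 1: bits[0:8] width=8 -> value=28 (bin 00011100); offset now 8 = byte 1 bit 0; 24 bits remain
Read 2: bits[8:20] width=12 -> value=634 (bin 001001111010); offset now 20 = byte 2 bit 4; 12 bits remain
Read 3: bits[20:30] width=10 -> value=367 (bin 0101101111); offset now 30 = byte 3 bit 6; 2 bits remain
Read 4: bits[30:31] width=1 -> value=0 (bin 0); offset now 31 = byte 3 bit 7; 1 bits remain
Read 5: bits[31:32] width=1 -> value=0 (bin 0); offset now 32 = byte 4 bit 0; 0 bits remain

Answer: 28 634 367 0 0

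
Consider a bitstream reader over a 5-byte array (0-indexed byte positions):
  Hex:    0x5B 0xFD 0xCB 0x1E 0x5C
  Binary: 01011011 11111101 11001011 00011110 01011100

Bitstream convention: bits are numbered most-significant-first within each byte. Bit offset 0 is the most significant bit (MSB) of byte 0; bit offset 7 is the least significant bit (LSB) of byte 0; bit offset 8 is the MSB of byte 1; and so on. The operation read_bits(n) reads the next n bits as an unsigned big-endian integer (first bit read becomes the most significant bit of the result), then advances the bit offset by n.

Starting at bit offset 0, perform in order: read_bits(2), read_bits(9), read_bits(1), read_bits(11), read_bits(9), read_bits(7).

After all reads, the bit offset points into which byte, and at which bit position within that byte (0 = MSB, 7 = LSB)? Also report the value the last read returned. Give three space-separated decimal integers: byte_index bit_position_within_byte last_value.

Answer: 4 7 46

Derivation:
Read 1: bits[0:2] width=2 -> value=1 (bin 01); offset now 2 = byte 0 bit 2; 38 bits remain
Read 2: bits[2:11] width=9 -> value=223 (bin 011011111); offset now 11 = byte 1 bit 3; 29 bits remain
Read 3: bits[11:12] width=1 -> value=1 (bin 1); offset now 12 = byte 1 bit 4; 28 bits remain
Read 4: bits[12:23] width=11 -> value=1765 (bin 11011100101); offset now 23 = byte 2 bit 7; 17 bits remain
Read 5: bits[23:32] width=9 -> value=286 (bin 100011110); offset now 32 = byte 4 bit 0; 8 bits remain
Read 6: bits[32:39] width=7 -> value=46 (bin 0101110); offset now 39 = byte 4 bit 7; 1 bits remain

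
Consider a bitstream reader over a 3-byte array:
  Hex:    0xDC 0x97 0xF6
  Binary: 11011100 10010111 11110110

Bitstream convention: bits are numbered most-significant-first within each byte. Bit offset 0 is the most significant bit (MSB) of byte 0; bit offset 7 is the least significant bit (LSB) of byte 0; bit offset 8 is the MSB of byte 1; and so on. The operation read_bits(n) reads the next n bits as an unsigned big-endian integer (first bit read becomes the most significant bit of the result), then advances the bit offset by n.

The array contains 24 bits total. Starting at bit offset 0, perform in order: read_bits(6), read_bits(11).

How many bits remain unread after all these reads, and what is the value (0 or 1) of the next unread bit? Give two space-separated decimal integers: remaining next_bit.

Answer: 7 1

Derivation:
Read 1: bits[0:6] width=6 -> value=55 (bin 110111); offset now 6 = byte 0 bit 6; 18 bits remain
Read 2: bits[6:17] width=11 -> value=303 (bin 00100101111); offset now 17 = byte 2 bit 1; 7 bits remain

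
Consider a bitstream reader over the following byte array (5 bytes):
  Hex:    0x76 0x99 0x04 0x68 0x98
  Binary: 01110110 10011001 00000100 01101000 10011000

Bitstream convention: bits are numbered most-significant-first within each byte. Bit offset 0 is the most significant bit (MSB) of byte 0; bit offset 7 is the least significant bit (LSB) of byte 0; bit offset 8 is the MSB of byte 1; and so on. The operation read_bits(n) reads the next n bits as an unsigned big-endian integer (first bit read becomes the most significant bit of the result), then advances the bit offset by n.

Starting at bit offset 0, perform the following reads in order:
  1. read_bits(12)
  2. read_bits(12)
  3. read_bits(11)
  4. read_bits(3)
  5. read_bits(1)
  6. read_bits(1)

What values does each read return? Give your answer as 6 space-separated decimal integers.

Answer: 1897 2308 836 6 0 0

Derivation:
Read 1: bits[0:12] width=12 -> value=1897 (bin 011101101001); offset now 12 = byte 1 bit 4; 28 bits remain
Read 2: bits[12:24] width=12 -> value=2308 (bin 100100000100); offset now 24 = byte 3 bit 0; 16 bits remain
Read 3: bits[24:35] width=11 -> value=836 (bin 01101000100); offset now 35 = byte 4 bit 3; 5 bits remain
Read 4: bits[35:38] width=3 -> value=6 (bin 110); offset now 38 = byte 4 bit 6; 2 bits remain
Read 5: bits[38:39] width=1 -> value=0 (bin 0); offset now 39 = byte 4 bit 7; 1 bits remain
Read 6: bits[39:40] width=1 -> value=0 (bin 0); offset now 40 = byte 5 bit 0; 0 bits remain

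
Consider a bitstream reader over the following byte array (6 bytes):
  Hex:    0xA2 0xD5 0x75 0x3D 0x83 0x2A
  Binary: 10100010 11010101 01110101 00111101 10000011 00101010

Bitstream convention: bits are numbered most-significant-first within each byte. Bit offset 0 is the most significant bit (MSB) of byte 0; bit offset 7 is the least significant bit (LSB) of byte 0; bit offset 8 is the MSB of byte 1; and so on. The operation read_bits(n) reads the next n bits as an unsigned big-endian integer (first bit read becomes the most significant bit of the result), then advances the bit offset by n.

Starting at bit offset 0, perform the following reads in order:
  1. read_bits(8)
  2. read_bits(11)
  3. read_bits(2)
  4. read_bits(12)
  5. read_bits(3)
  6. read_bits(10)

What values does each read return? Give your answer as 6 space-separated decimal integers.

Answer: 162 1707 2 2683 0 202

Derivation:
Read 1: bits[0:8] width=8 -> value=162 (bin 10100010); offset now 8 = byte 1 bit 0; 40 bits remain
Read 2: bits[8:19] width=11 -> value=1707 (bin 11010101011); offset now 19 = byte 2 bit 3; 29 bits remain
Read 3: bits[19:21] width=2 -> value=2 (bin 10); offset now 21 = byte 2 bit 5; 27 bits remain
Read 4: bits[21:33] width=12 -> value=2683 (bin 101001111011); offset now 33 = byte 4 bit 1; 15 bits remain
Read 5: bits[33:36] width=3 -> value=0 (bin 000); offset now 36 = byte 4 bit 4; 12 bits remain
Read 6: bits[36:46] width=10 -> value=202 (bin 0011001010); offset now 46 = byte 5 bit 6; 2 bits remain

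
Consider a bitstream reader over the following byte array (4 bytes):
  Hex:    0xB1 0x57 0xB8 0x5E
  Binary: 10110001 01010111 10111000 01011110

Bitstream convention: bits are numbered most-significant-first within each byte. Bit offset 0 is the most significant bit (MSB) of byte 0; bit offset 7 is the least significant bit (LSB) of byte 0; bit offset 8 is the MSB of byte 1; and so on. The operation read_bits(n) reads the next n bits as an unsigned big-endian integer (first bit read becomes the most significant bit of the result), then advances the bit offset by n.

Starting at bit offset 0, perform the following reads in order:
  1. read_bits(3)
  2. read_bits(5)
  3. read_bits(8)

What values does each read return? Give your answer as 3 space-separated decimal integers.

Answer: 5 17 87

Derivation:
Read 1: bits[0:3] width=3 -> value=5 (bin 101); offset now 3 = byte 0 bit 3; 29 bits remain
Read 2: bits[3:8] width=5 -> value=17 (bin 10001); offset now 8 = byte 1 bit 0; 24 bits remain
Read 3: bits[8:16] width=8 -> value=87 (bin 01010111); offset now 16 = byte 2 bit 0; 16 bits remain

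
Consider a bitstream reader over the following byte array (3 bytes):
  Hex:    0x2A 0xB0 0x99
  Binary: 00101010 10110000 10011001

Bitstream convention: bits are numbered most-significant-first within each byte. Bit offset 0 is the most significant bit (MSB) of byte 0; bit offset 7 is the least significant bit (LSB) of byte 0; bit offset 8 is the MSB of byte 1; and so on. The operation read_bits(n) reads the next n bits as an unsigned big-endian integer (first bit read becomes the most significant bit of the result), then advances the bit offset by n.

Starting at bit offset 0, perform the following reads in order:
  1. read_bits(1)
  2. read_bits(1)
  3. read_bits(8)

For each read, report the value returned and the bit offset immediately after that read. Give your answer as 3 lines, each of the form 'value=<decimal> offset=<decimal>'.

Answer: value=0 offset=1
value=0 offset=2
value=170 offset=10

Derivation:
Read 1: bits[0:1] width=1 -> value=0 (bin 0); offset now 1 = byte 0 bit 1; 23 bits remain
Read 2: bits[1:2] width=1 -> value=0 (bin 0); offset now 2 = byte 0 bit 2; 22 bits remain
Read 3: bits[2:10] width=8 -> value=170 (bin 10101010); offset now 10 = byte 1 bit 2; 14 bits remain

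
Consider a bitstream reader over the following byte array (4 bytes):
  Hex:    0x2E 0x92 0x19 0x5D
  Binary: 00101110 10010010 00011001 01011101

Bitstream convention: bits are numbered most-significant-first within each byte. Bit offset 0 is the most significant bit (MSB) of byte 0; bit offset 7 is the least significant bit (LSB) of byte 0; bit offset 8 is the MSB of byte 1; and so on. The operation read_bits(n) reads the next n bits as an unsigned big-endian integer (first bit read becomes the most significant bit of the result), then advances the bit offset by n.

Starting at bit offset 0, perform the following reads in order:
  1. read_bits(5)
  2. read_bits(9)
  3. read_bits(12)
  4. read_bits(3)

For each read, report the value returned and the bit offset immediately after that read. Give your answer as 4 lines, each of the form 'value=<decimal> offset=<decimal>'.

Read 1: bits[0:5] width=5 -> value=5 (bin 00101); offset now 5 = byte 0 bit 5; 27 bits remain
Read 2: bits[5:14] width=9 -> value=420 (bin 110100100); offset now 14 = byte 1 bit 6; 18 bits remain
Read 3: bits[14:26] width=12 -> value=2149 (bin 100001100101); offset now 26 = byte 3 bit 2; 6 bits remain
Read 4: bits[26:29] width=3 -> value=3 (bin 011); offset now 29 = byte 3 bit 5; 3 bits remain

Answer: value=5 offset=5
value=420 offset=14
value=2149 offset=26
value=3 offset=29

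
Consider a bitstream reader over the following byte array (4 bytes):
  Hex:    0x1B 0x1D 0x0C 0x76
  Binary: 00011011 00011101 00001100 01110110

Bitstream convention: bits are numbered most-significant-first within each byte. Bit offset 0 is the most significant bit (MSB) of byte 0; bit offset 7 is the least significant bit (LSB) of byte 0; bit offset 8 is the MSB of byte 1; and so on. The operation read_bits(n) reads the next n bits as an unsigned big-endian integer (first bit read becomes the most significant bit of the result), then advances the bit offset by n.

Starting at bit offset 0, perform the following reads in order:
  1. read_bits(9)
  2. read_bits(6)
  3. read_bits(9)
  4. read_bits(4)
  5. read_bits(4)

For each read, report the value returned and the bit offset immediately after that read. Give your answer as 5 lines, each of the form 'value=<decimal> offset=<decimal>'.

Read 1: bits[0:9] width=9 -> value=54 (bin 000110110); offset now 9 = byte 1 bit 1; 23 bits remain
Read 2: bits[9:15] width=6 -> value=14 (bin 001110); offset now 15 = byte 1 bit 7; 17 bits remain
Read 3: bits[15:24] width=9 -> value=268 (bin 100001100); offset now 24 = byte 3 bit 0; 8 bits remain
Read 4: bits[24:28] width=4 -> value=7 (bin 0111); offset now 28 = byte 3 bit 4; 4 bits remain
Read 5: bits[28:32] width=4 -> value=6 (bin 0110); offset now 32 = byte 4 bit 0; 0 bits remain

Answer: value=54 offset=9
value=14 offset=15
value=268 offset=24
value=7 offset=28
value=6 offset=32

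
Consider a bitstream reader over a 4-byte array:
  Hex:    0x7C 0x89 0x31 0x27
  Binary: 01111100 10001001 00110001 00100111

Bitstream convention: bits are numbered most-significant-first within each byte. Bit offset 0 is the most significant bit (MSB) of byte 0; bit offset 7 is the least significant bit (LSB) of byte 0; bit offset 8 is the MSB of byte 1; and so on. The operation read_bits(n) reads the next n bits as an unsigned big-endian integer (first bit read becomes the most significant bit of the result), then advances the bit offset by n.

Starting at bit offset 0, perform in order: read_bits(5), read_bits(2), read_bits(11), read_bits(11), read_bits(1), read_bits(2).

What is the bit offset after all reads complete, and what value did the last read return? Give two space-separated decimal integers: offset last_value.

Answer: 32 3

Derivation:
Read 1: bits[0:5] width=5 -> value=15 (bin 01111); offset now 5 = byte 0 bit 5; 27 bits remain
Read 2: bits[5:7] width=2 -> value=2 (bin 10); offset now 7 = byte 0 bit 7; 25 bits remain
Read 3: bits[7:18] width=11 -> value=548 (bin 01000100100); offset now 18 = byte 2 bit 2; 14 bits remain
Read 4: bits[18:29] width=11 -> value=1572 (bin 11000100100); offset now 29 = byte 3 bit 5; 3 bits remain
Read 5: bits[29:30] width=1 -> value=1 (bin 1); offset now 30 = byte 3 bit 6; 2 bits remain
Read 6: bits[30:32] width=2 -> value=3 (bin 11); offset now 32 = byte 4 bit 0; 0 bits remain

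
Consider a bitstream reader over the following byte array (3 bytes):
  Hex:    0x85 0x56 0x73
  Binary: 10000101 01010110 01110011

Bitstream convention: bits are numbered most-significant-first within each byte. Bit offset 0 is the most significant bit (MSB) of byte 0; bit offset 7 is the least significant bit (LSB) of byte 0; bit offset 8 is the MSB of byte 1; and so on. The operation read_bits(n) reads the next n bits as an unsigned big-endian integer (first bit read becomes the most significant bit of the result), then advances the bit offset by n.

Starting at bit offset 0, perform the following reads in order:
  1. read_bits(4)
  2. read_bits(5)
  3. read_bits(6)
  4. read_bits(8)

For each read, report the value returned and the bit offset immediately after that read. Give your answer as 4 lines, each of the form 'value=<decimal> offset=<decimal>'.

Answer: value=8 offset=4
value=10 offset=9
value=43 offset=15
value=57 offset=23

Derivation:
Read 1: bits[0:4] width=4 -> value=8 (bin 1000); offset now 4 = byte 0 bit 4; 20 bits remain
Read 2: bits[4:9] width=5 -> value=10 (bin 01010); offset now 9 = byte 1 bit 1; 15 bits remain
Read 3: bits[9:15] width=6 -> value=43 (bin 101011); offset now 15 = byte 1 bit 7; 9 bits remain
Read 4: bits[15:23] width=8 -> value=57 (bin 00111001); offset now 23 = byte 2 bit 7; 1 bits remain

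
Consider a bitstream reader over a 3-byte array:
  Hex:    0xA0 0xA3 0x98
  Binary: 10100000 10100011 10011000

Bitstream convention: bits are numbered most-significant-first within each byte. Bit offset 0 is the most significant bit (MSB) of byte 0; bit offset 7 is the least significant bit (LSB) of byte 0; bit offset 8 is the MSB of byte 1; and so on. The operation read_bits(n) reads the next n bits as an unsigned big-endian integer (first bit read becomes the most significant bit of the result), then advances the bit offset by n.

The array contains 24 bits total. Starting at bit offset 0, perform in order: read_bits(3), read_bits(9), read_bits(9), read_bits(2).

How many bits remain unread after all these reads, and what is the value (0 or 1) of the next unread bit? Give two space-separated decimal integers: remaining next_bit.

Answer: 1 0

Derivation:
Read 1: bits[0:3] width=3 -> value=5 (bin 101); offset now 3 = byte 0 bit 3; 21 bits remain
Read 2: bits[3:12] width=9 -> value=10 (bin 000001010); offset now 12 = byte 1 bit 4; 12 bits remain
Read 3: bits[12:21] width=9 -> value=115 (bin 001110011); offset now 21 = byte 2 bit 5; 3 bits remain
Read 4: bits[21:23] width=2 -> value=0 (bin 00); offset now 23 = byte 2 bit 7; 1 bits remain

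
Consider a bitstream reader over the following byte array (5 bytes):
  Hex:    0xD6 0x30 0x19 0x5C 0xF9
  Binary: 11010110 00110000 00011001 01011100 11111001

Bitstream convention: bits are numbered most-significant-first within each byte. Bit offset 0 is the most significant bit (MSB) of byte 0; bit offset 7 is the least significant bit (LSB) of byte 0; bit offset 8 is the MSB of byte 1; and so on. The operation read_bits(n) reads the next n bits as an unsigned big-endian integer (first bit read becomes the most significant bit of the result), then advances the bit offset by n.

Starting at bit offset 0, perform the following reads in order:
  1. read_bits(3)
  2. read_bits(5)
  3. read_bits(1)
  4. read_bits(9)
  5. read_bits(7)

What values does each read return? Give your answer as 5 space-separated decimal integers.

Answer: 6 22 0 192 50

Derivation:
Read 1: bits[0:3] width=3 -> value=6 (bin 110); offset now 3 = byte 0 bit 3; 37 bits remain
Read 2: bits[3:8] width=5 -> value=22 (bin 10110); offset now 8 = byte 1 bit 0; 32 bits remain
Read 3: bits[8:9] width=1 -> value=0 (bin 0); offset now 9 = byte 1 bit 1; 31 bits remain
Read 4: bits[9:18] width=9 -> value=192 (bin 011000000); offset now 18 = byte 2 bit 2; 22 bits remain
Read 5: bits[18:25] width=7 -> value=50 (bin 0110010); offset now 25 = byte 3 bit 1; 15 bits remain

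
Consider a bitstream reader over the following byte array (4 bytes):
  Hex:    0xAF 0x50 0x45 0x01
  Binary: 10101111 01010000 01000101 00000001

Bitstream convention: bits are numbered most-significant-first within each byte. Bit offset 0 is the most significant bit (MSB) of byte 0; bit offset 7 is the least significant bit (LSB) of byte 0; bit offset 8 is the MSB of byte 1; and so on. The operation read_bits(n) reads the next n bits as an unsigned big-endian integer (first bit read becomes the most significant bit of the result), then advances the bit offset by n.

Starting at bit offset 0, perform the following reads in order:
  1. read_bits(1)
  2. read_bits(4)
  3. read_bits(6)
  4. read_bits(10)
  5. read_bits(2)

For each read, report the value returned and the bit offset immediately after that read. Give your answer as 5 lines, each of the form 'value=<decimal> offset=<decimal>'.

Answer: value=1 offset=1
value=5 offset=5
value=58 offset=11
value=520 offset=21
value=2 offset=23

Derivation:
Read 1: bits[0:1] width=1 -> value=1 (bin 1); offset now 1 = byte 0 bit 1; 31 bits remain
Read 2: bits[1:5] width=4 -> value=5 (bin 0101); offset now 5 = byte 0 bit 5; 27 bits remain
Read 3: bits[5:11] width=6 -> value=58 (bin 111010); offset now 11 = byte 1 bit 3; 21 bits remain
Read 4: bits[11:21] width=10 -> value=520 (bin 1000001000); offset now 21 = byte 2 bit 5; 11 bits remain
Read 5: bits[21:23] width=2 -> value=2 (bin 10); offset now 23 = byte 2 bit 7; 9 bits remain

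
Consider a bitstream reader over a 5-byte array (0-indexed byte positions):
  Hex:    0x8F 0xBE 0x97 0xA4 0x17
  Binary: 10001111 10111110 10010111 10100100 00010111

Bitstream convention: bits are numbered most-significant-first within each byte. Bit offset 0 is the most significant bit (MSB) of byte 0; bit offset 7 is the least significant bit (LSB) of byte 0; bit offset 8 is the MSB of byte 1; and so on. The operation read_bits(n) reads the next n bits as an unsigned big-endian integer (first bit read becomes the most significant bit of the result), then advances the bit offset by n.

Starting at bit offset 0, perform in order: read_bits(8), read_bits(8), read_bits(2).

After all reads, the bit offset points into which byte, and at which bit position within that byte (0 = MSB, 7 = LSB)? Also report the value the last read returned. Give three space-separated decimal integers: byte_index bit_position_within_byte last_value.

Read 1: bits[0:8] width=8 -> value=143 (bin 10001111); offset now 8 = byte 1 bit 0; 32 bits remain
Read 2: bits[8:16] width=8 -> value=190 (bin 10111110); offset now 16 = byte 2 bit 0; 24 bits remain
Read 3: bits[16:18] width=2 -> value=2 (bin 10); offset now 18 = byte 2 bit 2; 22 bits remain

Answer: 2 2 2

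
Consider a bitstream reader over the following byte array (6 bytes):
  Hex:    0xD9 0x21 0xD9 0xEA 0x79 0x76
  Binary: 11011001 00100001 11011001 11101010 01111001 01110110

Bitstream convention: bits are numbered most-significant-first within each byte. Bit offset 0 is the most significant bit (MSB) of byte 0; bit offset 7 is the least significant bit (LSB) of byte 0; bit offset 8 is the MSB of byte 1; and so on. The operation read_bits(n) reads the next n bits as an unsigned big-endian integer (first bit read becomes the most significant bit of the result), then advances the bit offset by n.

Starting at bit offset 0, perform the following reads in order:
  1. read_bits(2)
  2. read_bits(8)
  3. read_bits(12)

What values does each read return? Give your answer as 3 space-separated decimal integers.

Read 1: bits[0:2] width=2 -> value=3 (bin 11); offset now 2 = byte 0 bit 2; 46 bits remain
Read 2: bits[2:10] width=8 -> value=100 (bin 01100100); offset now 10 = byte 1 bit 2; 38 bits remain
Read 3: bits[10:22] width=12 -> value=2166 (bin 100001110110); offset now 22 = byte 2 bit 6; 26 bits remain

Answer: 3 100 2166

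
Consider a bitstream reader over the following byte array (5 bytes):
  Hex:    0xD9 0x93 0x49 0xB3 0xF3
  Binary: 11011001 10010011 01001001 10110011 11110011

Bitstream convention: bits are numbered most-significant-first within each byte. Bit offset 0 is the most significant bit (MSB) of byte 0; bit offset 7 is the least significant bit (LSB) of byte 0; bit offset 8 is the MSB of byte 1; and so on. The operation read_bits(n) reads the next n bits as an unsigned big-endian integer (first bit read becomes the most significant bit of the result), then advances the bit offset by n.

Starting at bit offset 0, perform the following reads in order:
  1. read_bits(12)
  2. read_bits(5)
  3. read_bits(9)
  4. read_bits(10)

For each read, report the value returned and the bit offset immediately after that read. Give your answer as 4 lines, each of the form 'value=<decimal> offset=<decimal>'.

Answer: value=3481 offset=12
value=6 offset=17
value=294 offset=26
value=831 offset=36

Derivation:
Read 1: bits[0:12] width=12 -> value=3481 (bin 110110011001); offset now 12 = byte 1 bit 4; 28 bits remain
Read 2: bits[12:17] width=5 -> value=6 (bin 00110); offset now 17 = byte 2 bit 1; 23 bits remain
Read 3: bits[17:26] width=9 -> value=294 (bin 100100110); offset now 26 = byte 3 bit 2; 14 bits remain
Read 4: bits[26:36] width=10 -> value=831 (bin 1100111111); offset now 36 = byte 4 bit 4; 4 bits remain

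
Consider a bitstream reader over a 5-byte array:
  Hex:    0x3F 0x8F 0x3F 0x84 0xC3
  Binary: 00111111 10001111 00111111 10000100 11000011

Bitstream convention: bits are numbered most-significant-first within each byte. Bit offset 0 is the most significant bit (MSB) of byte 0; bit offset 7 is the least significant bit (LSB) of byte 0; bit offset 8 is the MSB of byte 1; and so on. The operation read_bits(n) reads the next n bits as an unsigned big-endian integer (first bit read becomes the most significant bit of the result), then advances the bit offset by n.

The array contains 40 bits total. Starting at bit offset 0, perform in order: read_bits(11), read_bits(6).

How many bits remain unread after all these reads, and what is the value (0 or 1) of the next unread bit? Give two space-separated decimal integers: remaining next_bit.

Read 1: bits[0:11] width=11 -> value=508 (bin 00111111100); offset now 11 = byte 1 bit 3; 29 bits remain
Read 2: bits[11:17] width=6 -> value=30 (bin 011110); offset now 17 = byte 2 bit 1; 23 bits remain

Answer: 23 0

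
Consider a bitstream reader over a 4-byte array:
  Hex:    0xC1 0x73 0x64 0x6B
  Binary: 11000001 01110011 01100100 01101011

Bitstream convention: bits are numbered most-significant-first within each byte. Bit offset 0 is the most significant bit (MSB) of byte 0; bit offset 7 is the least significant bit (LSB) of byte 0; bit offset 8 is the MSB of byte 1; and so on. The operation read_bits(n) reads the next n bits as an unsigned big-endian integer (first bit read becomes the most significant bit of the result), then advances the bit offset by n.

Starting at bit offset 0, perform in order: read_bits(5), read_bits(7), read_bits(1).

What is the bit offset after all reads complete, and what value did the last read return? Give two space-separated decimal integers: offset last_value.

Answer: 13 0

Derivation:
Read 1: bits[0:5] width=5 -> value=24 (bin 11000); offset now 5 = byte 0 bit 5; 27 bits remain
Read 2: bits[5:12] width=7 -> value=23 (bin 0010111); offset now 12 = byte 1 bit 4; 20 bits remain
Read 3: bits[12:13] width=1 -> value=0 (bin 0); offset now 13 = byte 1 bit 5; 19 bits remain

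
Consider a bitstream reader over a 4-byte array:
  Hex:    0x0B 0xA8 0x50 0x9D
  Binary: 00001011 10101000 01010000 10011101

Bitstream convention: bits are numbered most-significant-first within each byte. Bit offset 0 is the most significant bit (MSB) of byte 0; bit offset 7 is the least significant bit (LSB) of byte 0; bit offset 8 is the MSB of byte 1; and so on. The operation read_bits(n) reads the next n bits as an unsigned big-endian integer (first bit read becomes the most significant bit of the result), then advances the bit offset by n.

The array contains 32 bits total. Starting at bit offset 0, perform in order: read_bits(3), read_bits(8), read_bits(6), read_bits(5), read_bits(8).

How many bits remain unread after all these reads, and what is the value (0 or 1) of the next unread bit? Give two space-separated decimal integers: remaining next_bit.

Answer: 2 0

Derivation:
Read 1: bits[0:3] width=3 -> value=0 (bin 000); offset now 3 = byte 0 bit 3; 29 bits remain
Read 2: bits[3:11] width=8 -> value=93 (bin 01011101); offset now 11 = byte 1 bit 3; 21 bits remain
Read 3: bits[11:17] width=6 -> value=16 (bin 010000); offset now 17 = byte 2 bit 1; 15 bits remain
Read 4: bits[17:22] width=5 -> value=20 (bin 10100); offset now 22 = byte 2 bit 6; 10 bits remain
Read 5: bits[22:30] width=8 -> value=39 (bin 00100111); offset now 30 = byte 3 bit 6; 2 bits remain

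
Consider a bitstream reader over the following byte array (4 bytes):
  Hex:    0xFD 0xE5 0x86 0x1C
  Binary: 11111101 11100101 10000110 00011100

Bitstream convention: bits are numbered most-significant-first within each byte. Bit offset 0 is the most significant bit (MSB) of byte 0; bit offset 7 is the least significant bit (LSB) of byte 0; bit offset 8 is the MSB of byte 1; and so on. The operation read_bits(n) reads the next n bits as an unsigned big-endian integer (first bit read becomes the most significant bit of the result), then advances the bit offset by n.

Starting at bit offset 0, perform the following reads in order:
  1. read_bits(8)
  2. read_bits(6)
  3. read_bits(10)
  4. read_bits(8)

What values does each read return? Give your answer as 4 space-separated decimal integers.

Answer: 253 57 390 28

Derivation:
Read 1: bits[0:8] width=8 -> value=253 (bin 11111101); offset now 8 = byte 1 bit 0; 24 bits remain
Read 2: bits[8:14] width=6 -> value=57 (bin 111001); offset now 14 = byte 1 bit 6; 18 bits remain
Read 3: bits[14:24] width=10 -> value=390 (bin 0110000110); offset now 24 = byte 3 bit 0; 8 bits remain
Read 4: bits[24:32] width=8 -> value=28 (bin 00011100); offset now 32 = byte 4 bit 0; 0 bits remain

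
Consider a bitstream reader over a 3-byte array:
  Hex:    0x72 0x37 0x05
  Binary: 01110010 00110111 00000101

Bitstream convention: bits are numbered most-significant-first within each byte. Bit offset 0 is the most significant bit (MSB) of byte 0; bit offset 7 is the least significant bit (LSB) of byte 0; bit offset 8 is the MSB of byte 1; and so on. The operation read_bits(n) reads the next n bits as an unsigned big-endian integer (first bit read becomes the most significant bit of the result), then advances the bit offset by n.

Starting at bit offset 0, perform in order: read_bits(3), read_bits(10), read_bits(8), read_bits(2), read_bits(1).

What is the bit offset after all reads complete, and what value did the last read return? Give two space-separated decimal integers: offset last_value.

Answer: 24 1

Derivation:
Read 1: bits[0:3] width=3 -> value=3 (bin 011); offset now 3 = byte 0 bit 3; 21 bits remain
Read 2: bits[3:13] width=10 -> value=582 (bin 1001000110); offset now 13 = byte 1 bit 5; 11 bits remain
Read 3: bits[13:21] width=8 -> value=224 (bin 11100000); offset now 21 = byte 2 bit 5; 3 bits remain
Read 4: bits[21:23] width=2 -> value=2 (bin 10); offset now 23 = byte 2 bit 7; 1 bits remain
Read 5: bits[23:24] width=1 -> value=1 (bin 1); offset now 24 = byte 3 bit 0; 0 bits remain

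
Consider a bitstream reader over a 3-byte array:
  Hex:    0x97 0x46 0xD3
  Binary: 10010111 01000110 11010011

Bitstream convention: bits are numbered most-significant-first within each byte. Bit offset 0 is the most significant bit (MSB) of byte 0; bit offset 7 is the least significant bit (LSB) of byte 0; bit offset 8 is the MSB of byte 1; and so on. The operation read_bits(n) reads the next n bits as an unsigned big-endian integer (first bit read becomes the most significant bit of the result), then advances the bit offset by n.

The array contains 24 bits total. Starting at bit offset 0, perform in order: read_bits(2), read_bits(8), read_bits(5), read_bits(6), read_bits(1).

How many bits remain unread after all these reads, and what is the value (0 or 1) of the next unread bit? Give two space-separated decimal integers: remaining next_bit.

Read 1: bits[0:2] width=2 -> value=2 (bin 10); offset now 2 = byte 0 bit 2; 22 bits remain
Read 2: bits[2:10] width=8 -> value=93 (bin 01011101); offset now 10 = byte 1 bit 2; 14 bits remain
Read 3: bits[10:15] width=5 -> value=3 (bin 00011); offset now 15 = byte 1 bit 7; 9 bits remain
Read 4: bits[15:21] width=6 -> value=26 (bin 011010); offset now 21 = byte 2 bit 5; 3 bits remain
Read 5: bits[21:22] width=1 -> value=0 (bin 0); offset now 22 = byte 2 bit 6; 2 bits remain

Answer: 2 1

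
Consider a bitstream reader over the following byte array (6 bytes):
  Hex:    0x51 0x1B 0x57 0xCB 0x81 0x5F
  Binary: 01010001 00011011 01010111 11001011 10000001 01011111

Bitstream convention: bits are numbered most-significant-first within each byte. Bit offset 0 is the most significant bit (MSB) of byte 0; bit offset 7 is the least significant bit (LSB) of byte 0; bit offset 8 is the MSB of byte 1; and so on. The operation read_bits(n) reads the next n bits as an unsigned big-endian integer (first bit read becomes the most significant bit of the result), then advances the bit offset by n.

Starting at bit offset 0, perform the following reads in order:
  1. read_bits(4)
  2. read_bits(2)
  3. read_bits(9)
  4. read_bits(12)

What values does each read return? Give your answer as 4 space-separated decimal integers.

Read 1: bits[0:4] width=4 -> value=5 (bin 0101); offset now 4 = byte 0 bit 4; 44 bits remain
Read 2: bits[4:6] width=2 -> value=0 (bin 00); offset now 6 = byte 0 bit 6; 42 bits remain
Read 3: bits[6:15] width=9 -> value=141 (bin 010001101); offset now 15 = byte 1 bit 7; 33 bits remain
Read 4: bits[15:27] width=12 -> value=2750 (bin 101010111110); offset now 27 = byte 3 bit 3; 21 bits remain

Answer: 5 0 141 2750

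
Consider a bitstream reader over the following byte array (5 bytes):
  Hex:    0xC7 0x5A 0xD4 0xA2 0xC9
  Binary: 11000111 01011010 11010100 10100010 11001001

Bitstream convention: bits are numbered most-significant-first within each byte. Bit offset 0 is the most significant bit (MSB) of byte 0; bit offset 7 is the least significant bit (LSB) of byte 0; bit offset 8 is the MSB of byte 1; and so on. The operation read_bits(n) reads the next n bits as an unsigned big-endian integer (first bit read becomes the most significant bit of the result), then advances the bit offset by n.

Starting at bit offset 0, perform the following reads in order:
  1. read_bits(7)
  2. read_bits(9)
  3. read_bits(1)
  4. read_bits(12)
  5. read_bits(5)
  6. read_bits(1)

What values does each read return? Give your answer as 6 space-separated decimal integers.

Answer: 99 346 1 2708 11 0

Derivation:
Read 1: bits[0:7] width=7 -> value=99 (bin 1100011); offset now 7 = byte 0 bit 7; 33 bits remain
Read 2: bits[7:16] width=9 -> value=346 (bin 101011010); offset now 16 = byte 2 bit 0; 24 bits remain
Read 3: bits[16:17] width=1 -> value=1 (bin 1); offset now 17 = byte 2 bit 1; 23 bits remain
Read 4: bits[17:29] width=12 -> value=2708 (bin 101010010100); offset now 29 = byte 3 bit 5; 11 bits remain
Read 5: bits[29:34] width=5 -> value=11 (bin 01011); offset now 34 = byte 4 bit 2; 6 bits remain
Read 6: bits[34:35] width=1 -> value=0 (bin 0); offset now 35 = byte 4 bit 3; 5 bits remain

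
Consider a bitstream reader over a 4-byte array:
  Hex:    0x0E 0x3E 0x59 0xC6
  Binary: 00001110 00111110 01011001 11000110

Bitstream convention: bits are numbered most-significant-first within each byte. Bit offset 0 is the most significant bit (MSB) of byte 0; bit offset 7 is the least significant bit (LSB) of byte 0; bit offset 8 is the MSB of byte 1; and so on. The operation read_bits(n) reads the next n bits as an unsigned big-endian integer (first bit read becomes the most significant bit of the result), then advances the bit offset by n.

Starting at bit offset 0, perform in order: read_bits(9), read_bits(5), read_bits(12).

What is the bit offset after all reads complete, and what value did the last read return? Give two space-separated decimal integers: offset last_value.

Read 1: bits[0:9] width=9 -> value=28 (bin 000011100); offset now 9 = byte 1 bit 1; 23 bits remain
Read 2: bits[9:14] width=5 -> value=15 (bin 01111); offset now 14 = byte 1 bit 6; 18 bits remain
Read 3: bits[14:26] width=12 -> value=2407 (bin 100101100111); offset now 26 = byte 3 bit 2; 6 bits remain

Answer: 26 2407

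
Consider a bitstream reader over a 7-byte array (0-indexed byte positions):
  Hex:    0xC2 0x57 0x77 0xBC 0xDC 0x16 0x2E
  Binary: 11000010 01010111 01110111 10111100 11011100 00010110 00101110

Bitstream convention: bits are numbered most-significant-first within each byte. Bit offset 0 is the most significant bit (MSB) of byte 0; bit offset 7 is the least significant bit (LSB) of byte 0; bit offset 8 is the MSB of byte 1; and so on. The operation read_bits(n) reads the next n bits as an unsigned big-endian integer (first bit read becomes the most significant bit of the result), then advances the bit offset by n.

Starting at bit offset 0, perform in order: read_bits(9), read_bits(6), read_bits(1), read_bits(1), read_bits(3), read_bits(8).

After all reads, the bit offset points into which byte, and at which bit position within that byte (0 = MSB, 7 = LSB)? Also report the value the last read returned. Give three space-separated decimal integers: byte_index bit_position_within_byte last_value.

Answer: 3 4 123

Derivation:
Read 1: bits[0:9] width=9 -> value=388 (bin 110000100); offset now 9 = byte 1 bit 1; 47 bits remain
Read 2: bits[9:15] width=6 -> value=43 (bin 101011); offset now 15 = byte 1 bit 7; 41 bits remain
Read 3: bits[15:16] width=1 -> value=1 (bin 1); offset now 16 = byte 2 bit 0; 40 bits remain
Read 4: bits[16:17] width=1 -> value=0 (bin 0); offset now 17 = byte 2 bit 1; 39 bits remain
Read 5: bits[17:20] width=3 -> value=7 (bin 111); offset now 20 = byte 2 bit 4; 36 bits remain
Read 6: bits[20:28] width=8 -> value=123 (bin 01111011); offset now 28 = byte 3 bit 4; 28 bits remain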